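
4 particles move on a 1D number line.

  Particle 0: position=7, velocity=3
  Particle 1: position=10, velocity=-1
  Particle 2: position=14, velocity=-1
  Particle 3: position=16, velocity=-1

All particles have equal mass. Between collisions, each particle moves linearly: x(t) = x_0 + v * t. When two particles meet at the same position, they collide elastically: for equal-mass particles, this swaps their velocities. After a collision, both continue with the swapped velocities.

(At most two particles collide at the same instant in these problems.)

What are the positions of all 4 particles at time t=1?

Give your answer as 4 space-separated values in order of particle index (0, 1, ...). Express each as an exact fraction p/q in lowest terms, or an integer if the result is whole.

Answer: 9 10 13 15

Derivation:
Collision at t=3/4: particles 0 and 1 swap velocities; positions: p0=37/4 p1=37/4 p2=53/4 p3=61/4; velocities now: v0=-1 v1=3 v2=-1 v3=-1
Advance to t=1 (no further collisions before then); velocities: v0=-1 v1=3 v2=-1 v3=-1; positions = 9 10 13 15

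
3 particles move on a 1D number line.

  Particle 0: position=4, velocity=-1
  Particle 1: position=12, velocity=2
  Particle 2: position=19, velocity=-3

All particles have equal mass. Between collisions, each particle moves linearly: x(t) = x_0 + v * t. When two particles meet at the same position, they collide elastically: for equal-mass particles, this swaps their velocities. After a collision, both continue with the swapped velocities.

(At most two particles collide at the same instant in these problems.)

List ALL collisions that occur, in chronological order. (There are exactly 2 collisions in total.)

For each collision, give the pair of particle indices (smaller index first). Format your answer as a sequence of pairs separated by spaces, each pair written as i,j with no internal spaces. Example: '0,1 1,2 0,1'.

Collision at t=7/5: particles 1 and 2 swap velocities; positions: p0=13/5 p1=74/5 p2=74/5; velocities now: v0=-1 v1=-3 v2=2
Collision at t=15/2: particles 0 and 1 swap velocities; positions: p0=-7/2 p1=-7/2 p2=27; velocities now: v0=-3 v1=-1 v2=2

Answer: 1,2 0,1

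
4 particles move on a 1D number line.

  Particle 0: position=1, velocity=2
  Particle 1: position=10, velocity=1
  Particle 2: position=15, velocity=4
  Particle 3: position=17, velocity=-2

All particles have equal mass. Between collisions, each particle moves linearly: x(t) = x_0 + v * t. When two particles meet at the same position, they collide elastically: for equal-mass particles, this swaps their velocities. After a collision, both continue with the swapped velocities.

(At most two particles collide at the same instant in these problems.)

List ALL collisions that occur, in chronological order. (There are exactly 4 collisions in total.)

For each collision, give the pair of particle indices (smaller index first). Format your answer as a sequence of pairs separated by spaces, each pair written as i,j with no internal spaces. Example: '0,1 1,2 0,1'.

Collision at t=1/3: particles 2 and 3 swap velocities; positions: p0=5/3 p1=31/3 p2=49/3 p3=49/3; velocities now: v0=2 v1=1 v2=-2 v3=4
Collision at t=7/3: particles 1 and 2 swap velocities; positions: p0=17/3 p1=37/3 p2=37/3 p3=73/3; velocities now: v0=2 v1=-2 v2=1 v3=4
Collision at t=4: particles 0 and 1 swap velocities; positions: p0=9 p1=9 p2=14 p3=31; velocities now: v0=-2 v1=2 v2=1 v3=4
Collision at t=9: particles 1 and 2 swap velocities; positions: p0=-1 p1=19 p2=19 p3=51; velocities now: v0=-2 v1=1 v2=2 v3=4

Answer: 2,3 1,2 0,1 1,2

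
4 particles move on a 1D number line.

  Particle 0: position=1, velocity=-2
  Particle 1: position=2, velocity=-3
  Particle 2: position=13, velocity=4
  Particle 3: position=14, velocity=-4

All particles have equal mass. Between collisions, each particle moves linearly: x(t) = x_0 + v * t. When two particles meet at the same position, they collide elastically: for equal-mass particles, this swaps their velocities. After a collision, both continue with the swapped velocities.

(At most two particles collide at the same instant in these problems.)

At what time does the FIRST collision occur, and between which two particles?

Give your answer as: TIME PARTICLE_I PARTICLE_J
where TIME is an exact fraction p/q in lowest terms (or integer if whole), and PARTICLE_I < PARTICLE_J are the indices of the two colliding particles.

Pair (0,1): pos 1,2 vel -2,-3 -> gap=1, closing at 1/unit, collide at t=1
Pair (1,2): pos 2,13 vel -3,4 -> not approaching (rel speed -7 <= 0)
Pair (2,3): pos 13,14 vel 4,-4 -> gap=1, closing at 8/unit, collide at t=1/8
Earliest collision: t=1/8 between 2 and 3

Answer: 1/8 2 3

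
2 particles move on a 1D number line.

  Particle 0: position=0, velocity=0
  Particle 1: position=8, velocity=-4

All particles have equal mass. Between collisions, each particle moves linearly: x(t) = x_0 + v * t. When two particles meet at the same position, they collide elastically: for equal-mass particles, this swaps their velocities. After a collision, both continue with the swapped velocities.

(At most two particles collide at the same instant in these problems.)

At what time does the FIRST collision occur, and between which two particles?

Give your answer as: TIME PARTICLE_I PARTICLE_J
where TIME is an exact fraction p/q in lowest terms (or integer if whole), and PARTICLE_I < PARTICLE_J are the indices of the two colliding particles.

Pair (0,1): pos 0,8 vel 0,-4 -> gap=8, closing at 4/unit, collide at t=2
Earliest collision: t=2 between 0 and 1

Answer: 2 0 1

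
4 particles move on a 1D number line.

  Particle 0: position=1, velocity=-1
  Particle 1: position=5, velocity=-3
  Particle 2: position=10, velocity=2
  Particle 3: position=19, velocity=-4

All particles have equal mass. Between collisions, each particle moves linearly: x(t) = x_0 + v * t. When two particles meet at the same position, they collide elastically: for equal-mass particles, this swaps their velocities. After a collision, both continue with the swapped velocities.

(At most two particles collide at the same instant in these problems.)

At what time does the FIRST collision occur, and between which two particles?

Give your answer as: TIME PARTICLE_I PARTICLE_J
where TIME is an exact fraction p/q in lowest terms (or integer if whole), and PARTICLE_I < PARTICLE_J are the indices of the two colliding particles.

Pair (0,1): pos 1,5 vel -1,-3 -> gap=4, closing at 2/unit, collide at t=2
Pair (1,2): pos 5,10 vel -3,2 -> not approaching (rel speed -5 <= 0)
Pair (2,3): pos 10,19 vel 2,-4 -> gap=9, closing at 6/unit, collide at t=3/2
Earliest collision: t=3/2 between 2 and 3

Answer: 3/2 2 3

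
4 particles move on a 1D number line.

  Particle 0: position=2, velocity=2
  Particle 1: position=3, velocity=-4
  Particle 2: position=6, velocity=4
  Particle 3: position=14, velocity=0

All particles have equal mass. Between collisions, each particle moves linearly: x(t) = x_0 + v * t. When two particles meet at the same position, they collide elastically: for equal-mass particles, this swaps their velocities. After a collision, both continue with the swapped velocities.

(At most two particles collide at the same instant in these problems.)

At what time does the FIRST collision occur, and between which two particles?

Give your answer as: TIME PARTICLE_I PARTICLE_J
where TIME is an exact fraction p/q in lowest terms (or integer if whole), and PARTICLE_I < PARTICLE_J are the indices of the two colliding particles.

Pair (0,1): pos 2,3 vel 2,-4 -> gap=1, closing at 6/unit, collide at t=1/6
Pair (1,2): pos 3,6 vel -4,4 -> not approaching (rel speed -8 <= 0)
Pair (2,3): pos 6,14 vel 4,0 -> gap=8, closing at 4/unit, collide at t=2
Earliest collision: t=1/6 between 0 and 1

Answer: 1/6 0 1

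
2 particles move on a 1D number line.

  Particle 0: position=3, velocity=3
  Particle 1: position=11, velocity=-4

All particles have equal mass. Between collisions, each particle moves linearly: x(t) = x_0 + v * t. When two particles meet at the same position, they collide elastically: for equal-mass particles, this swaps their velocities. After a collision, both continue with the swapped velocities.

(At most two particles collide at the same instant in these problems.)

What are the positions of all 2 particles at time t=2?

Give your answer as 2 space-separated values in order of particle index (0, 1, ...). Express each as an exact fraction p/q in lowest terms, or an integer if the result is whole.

Collision at t=8/7: particles 0 and 1 swap velocities; positions: p0=45/7 p1=45/7; velocities now: v0=-4 v1=3
Advance to t=2 (no further collisions before then); velocities: v0=-4 v1=3; positions = 3 9

Answer: 3 9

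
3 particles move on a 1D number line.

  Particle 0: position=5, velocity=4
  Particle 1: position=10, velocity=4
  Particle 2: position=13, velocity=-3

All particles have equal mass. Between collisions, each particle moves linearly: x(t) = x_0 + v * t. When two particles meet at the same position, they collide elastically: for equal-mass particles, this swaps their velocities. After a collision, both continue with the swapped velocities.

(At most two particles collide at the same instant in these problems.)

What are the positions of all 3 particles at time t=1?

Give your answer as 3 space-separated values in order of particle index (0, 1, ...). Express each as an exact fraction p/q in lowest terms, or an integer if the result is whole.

Collision at t=3/7: particles 1 and 2 swap velocities; positions: p0=47/7 p1=82/7 p2=82/7; velocities now: v0=4 v1=-3 v2=4
Advance to t=1 (no further collisions before then); velocities: v0=4 v1=-3 v2=4; positions = 9 10 14

Answer: 9 10 14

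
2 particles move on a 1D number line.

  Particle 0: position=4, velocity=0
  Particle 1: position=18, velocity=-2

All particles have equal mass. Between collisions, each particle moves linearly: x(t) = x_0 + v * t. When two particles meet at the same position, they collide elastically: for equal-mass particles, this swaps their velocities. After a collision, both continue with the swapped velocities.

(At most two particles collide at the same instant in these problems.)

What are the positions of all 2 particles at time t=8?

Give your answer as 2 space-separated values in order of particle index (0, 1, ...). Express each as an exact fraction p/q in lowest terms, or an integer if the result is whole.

Answer: 2 4

Derivation:
Collision at t=7: particles 0 and 1 swap velocities; positions: p0=4 p1=4; velocities now: v0=-2 v1=0
Advance to t=8 (no further collisions before then); velocities: v0=-2 v1=0; positions = 2 4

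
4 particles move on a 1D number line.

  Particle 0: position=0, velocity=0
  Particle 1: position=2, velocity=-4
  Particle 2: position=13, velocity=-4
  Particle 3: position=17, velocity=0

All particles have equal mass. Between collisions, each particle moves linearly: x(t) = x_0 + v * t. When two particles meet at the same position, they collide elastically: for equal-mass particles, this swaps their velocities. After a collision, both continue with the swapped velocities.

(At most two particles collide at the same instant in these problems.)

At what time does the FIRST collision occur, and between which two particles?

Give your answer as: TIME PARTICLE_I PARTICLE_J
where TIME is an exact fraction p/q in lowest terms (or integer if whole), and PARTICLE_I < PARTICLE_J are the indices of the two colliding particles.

Pair (0,1): pos 0,2 vel 0,-4 -> gap=2, closing at 4/unit, collide at t=1/2
Pair (1,2): pos 2,13 vel -4,-4 -> not approaching (rel speed 0 <= 0)
Pair (2,3): pos 13,17 vel -4,0 -> not approaching (rel speed -4 <= 0)
Earliest collision: t=1/2 between 0 and 1

Answer: 1/2 0 1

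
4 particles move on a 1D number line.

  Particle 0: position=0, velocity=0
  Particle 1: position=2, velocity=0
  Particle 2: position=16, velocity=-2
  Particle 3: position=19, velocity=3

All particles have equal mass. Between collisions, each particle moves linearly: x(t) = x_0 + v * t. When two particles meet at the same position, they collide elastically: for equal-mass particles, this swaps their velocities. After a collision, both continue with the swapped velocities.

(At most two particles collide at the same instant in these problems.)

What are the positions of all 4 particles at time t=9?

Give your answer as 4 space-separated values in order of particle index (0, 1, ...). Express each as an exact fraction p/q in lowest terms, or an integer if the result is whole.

Answer: -2 0 2 46

Derivation:
Collision at t=7: particles 1 and 2 swap velocities; positions: p0=0 p1=2 p2=2 p3=40; velocities now: v0=0 v1=-2 v2=0 v3=3
Collision at t=8: particles 0 and 1 swap velocities; positions: p0=0 p1=0 p2=2 p3=43; velocities now: v0=-2 v1=0 v2=0 v3=3
Advance to t=9 (no further collisions before then); velocities: v0=-2 v1=0 v2=0 v3=3; positions = -2 0 2 46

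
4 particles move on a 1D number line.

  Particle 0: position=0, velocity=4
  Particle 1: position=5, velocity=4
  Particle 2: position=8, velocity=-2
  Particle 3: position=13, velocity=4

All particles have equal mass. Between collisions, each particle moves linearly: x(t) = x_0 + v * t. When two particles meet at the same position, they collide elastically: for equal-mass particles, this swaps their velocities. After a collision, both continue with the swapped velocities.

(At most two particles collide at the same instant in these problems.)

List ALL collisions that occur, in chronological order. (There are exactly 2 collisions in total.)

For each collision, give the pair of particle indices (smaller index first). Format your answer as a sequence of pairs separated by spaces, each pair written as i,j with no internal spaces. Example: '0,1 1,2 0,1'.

Answer: 1,2 0,1

Derivation:
Collision at t=1/2: particles 1 and 2 swap velocities; positions: p0=2 p1=7 p2=7 p3=15; velocities now: v0=4 v1=-2 v2=4 v3=4
Collision at t=4/3: particles 0 and 1 swap velocities; positions: p0=16/3 p1=16/3 p2=31/3 p3=55/3; velocities now: v0=-2 v1=4 v2=4 v3=4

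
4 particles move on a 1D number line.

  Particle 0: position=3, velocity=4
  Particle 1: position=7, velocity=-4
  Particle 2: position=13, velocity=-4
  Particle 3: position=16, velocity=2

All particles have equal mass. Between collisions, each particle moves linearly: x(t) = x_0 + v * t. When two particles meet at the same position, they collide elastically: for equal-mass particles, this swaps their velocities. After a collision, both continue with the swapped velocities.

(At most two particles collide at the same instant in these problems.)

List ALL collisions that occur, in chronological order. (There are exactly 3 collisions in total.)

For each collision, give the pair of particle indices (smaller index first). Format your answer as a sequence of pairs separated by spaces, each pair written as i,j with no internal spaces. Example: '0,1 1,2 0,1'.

Answer: 0,1 1,2 2,3

Derivation:
Collision at t=1/2: particles 0 and 1 swap velocities; positions: p0=5 p1=5 p2=11 p3=17; velocities now: v0=-4 v1=4 v2=-4 v3=2
Collision at t=5/4: particles 1 and 2 swap velocities; positions: p0=2 p1=8 p2=8 p3=37/2; velocities now: v0=-4 v1=-4 v2=4 v3=2
Collision at t=13/2: particles 2 and 3 swap velocities; positions: p0=-19 p1=-13 p2=29 p3=29; velocities now: v0=-4 v1=-4 v2=2 v3=4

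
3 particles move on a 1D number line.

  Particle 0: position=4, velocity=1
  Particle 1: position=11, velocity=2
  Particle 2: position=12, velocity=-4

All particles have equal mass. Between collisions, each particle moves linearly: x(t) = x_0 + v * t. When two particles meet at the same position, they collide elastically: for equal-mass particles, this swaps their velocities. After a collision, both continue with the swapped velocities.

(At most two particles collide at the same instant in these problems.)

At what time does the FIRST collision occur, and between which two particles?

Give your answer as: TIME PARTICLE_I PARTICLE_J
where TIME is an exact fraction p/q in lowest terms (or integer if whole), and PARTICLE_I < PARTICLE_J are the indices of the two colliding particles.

Pair (0,1): pos 4,11 vel 1,2 -> not approaching (rel speed -1 <= 0)
Pair (1,2): pos 11,12 vel 2,-4 -> gap=1, closing at 6/unit, collide at t=1/6
Earliest collision: t=1/6 between 1 and 2

Answer: 1/6 1 2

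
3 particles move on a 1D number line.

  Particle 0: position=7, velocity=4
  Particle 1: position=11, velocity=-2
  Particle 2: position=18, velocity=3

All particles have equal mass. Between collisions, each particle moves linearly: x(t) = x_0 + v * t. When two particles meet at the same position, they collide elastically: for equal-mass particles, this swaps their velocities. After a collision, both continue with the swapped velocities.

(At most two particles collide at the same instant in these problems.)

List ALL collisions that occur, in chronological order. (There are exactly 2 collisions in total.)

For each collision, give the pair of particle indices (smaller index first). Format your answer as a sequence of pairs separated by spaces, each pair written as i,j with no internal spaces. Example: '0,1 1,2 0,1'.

Answer: 0,1 1,2

Derivation:
Collision at t=2/3: particles 0 and 1 swap velocities; positions: p0=29/3 p1=29/3 p2=20; velocities now: v0=-2 v1=4 v2=3
Collision at t=11: particles 1 and 2 swap velocities; positions: p0=-11 p1=51 p2=51; velocities now: v0=-2 v1=3 v2=4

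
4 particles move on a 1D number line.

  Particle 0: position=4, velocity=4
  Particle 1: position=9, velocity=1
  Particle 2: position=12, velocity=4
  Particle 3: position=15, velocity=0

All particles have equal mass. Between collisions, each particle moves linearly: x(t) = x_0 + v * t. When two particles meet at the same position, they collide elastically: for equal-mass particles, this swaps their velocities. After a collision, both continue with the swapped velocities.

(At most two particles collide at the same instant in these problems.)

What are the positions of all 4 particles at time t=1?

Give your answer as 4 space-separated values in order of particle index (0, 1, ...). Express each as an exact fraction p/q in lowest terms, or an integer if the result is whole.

Answer: 8 10 15 16

Derivation:
Collision at t=3/4: particles 2 and 3 swap velocities; positions: p0=7 p1=39/4 p2=15 p3=15; velocities now: v0=4 v1=1 v2=0 v3=4
Advance to t=1 (no further collisions before then); velocities: v0=4 v1=1 v2=0 v3=4; positions = 8 10 15 16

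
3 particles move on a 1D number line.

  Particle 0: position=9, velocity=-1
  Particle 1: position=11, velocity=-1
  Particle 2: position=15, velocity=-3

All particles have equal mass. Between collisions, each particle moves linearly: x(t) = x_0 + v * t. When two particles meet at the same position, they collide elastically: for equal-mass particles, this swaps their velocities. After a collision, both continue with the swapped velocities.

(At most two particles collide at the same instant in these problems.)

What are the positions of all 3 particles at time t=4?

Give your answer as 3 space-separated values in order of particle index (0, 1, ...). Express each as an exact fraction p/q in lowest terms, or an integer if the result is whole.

Collision at t=2: particles 1 and 2 swap velocities; positions: p0=7 p1=9 p2=9; velocities now: v0=-1 v1=-3 v2=-1
Collision at t=3: particles 0 and 1 swap velocities; positions: p0=6 p1=6 p2=8; velocities now: v0=-3 v1=-1 v2=-1
Advance to t=4 (no further collisions before then); velocities: v0=-3 v1=-1 v2=-1; positions = 3 5 7

Answer: 3 5 7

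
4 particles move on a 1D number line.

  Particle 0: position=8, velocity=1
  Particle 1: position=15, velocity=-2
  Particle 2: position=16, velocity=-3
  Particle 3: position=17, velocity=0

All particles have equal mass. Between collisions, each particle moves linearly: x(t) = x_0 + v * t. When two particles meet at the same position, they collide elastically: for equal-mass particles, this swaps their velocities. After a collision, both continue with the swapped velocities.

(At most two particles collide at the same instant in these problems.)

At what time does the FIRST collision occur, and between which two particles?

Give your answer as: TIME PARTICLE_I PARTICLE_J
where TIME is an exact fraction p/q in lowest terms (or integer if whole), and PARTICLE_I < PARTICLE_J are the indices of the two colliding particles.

Answer: 1 1 2

Derivation:
Pair (0,1): pos 8,15 vel 1,-2 -> gap=7, closing at 3/unit, collide at t=7/3
Pair (1,2): pos 15,16 vel -2,-3 -> gap=1, closing at 1/unit, collide at t=1
Pair (2,3): pos 16,17 vel -3,0 -> not approaching (rel speed -3 <= 0)
Earliest collision: t=1 between 1 and 2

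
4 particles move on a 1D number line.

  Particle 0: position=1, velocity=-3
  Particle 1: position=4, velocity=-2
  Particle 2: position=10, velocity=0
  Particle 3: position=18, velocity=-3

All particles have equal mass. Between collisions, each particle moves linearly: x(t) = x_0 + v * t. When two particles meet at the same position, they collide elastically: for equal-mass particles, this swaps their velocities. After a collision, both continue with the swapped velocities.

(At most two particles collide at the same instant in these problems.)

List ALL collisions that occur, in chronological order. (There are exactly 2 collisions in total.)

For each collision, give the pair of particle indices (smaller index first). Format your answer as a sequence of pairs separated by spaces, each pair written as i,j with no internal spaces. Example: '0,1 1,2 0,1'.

Answer: 2,3 1,2

Derivation:
Collision at t=8/3: particles 2 and 3 swap velocities; positions: p0=-7 p1=-4/3 p2=10 p3=10; velocities now: v0=-3 v1=-2 v2=-3 v3=0
Collision at t=14: particles 1 and 2 swap velocities; positions: p0=-41 p1=-24 p2=-24 p3=10; velocities now: v0=-3 v1=-3 v2=-2 v3=0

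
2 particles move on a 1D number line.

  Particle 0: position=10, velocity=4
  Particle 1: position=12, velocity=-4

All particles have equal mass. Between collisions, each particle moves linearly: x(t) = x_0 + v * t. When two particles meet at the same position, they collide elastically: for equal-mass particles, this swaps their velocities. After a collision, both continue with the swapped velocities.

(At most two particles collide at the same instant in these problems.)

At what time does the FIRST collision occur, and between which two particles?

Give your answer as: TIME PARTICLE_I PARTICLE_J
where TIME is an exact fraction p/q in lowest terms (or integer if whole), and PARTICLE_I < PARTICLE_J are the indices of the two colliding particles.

Pair (0,1): pos 10,12 vel 4,-4 -> gap=2, closing at 8/unit, collide at t=1/4
Earliest collision: t=1/4 between 0 and 1

Answer: 1/4 0 1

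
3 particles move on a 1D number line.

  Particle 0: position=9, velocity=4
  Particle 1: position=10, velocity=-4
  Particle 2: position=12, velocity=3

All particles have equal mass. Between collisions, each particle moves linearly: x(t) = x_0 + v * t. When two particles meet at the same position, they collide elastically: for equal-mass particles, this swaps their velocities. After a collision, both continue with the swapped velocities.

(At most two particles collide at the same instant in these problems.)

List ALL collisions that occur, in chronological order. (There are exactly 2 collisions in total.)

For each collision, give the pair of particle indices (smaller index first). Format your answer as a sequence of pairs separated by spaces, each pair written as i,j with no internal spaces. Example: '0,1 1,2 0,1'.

Answer: 0,1 1,2

Derivation:
Collision at t=1/8: particles 0 and 1 swap velocities; positions: p0=19/2 p1=19/2 p2=99/8; velocities now: v0=-4 v1=4 v2=3
Collision at t=3: particles 1 and 2 swap velocities; positions: p0=-2 p1=21 p2=21; velocities now: v0=-4 v1=3 v2=4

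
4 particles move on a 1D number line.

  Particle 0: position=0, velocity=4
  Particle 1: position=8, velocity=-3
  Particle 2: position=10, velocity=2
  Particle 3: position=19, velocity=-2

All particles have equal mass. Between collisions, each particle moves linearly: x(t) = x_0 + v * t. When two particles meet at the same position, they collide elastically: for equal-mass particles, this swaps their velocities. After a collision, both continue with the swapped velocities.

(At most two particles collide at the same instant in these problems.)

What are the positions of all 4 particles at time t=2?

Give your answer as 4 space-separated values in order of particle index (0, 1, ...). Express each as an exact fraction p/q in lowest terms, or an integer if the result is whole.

Collision at t=8/7: particles 0 and 1 swap velocities; positions: p0=32/7 p1=32/7 p2=86/7 p3=117/7; velocities now: v0=-3 v1=4 v2=2 v3=-2
Advance to t=2 (no further collisions before then); velocities: v0=-3 v1=4 v2=2 v3=-2; positions = 2 8 14 15

Answer: 2 8 14 15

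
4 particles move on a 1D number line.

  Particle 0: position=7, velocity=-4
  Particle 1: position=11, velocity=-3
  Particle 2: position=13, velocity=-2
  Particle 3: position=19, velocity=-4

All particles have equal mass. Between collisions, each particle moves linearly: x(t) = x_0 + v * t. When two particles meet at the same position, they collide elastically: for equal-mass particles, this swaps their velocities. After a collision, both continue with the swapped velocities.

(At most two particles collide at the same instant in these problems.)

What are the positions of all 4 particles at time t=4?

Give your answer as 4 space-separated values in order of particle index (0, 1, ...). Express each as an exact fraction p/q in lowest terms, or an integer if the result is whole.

Collision at t=3: particles 2 and 3 swap velocities; positions: p0=-5 p1=2 p2=7 p3=7; velocities now: v0=-4 v1=-3 v2=-4 v3=-2
Advance to t=4 (no further collisions before then); velocities: v0=-4 v1=-3 v2=-4 v3=-2; positions = -9 -1 3 5

Answer: -9 -1 3 5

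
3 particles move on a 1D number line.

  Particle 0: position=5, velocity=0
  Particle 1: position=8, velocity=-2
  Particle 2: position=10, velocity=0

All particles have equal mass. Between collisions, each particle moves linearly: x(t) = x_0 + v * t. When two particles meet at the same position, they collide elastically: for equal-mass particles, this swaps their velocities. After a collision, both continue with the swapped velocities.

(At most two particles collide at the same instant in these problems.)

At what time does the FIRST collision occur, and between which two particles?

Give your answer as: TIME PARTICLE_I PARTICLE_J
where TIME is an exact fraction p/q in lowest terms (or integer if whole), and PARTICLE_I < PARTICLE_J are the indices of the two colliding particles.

Pair (0,1): pos 5,8 vel 0,-2 -> gap=3, closing at 2/unit, collide at t=3/2
Pair (1,2): pos 8,10 vel -2,0 -> not approaching (rel speed -2 <= 0)
Earliest collision: t=3/2 between 0 and 1

Answer: 3/2 0 1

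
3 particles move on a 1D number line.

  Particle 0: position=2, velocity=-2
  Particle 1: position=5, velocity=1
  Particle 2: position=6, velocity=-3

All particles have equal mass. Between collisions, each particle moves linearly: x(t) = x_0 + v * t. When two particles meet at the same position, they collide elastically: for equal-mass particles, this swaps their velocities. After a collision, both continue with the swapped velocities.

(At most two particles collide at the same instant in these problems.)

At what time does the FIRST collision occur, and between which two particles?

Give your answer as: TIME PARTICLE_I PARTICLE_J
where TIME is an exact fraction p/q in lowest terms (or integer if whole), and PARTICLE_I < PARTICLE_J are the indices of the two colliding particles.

Pair (0,1): pos 2,5 vel -2,1 -> not approaching (rel speed -3 <= 0)
Pair (1,2): pos 5,6 vel 1,-3 -> gap=1, closing at 4/unit, collide at t=1/4
Earliest collision: t=1/4 between 1 and 2

Answer: 1/4 1 2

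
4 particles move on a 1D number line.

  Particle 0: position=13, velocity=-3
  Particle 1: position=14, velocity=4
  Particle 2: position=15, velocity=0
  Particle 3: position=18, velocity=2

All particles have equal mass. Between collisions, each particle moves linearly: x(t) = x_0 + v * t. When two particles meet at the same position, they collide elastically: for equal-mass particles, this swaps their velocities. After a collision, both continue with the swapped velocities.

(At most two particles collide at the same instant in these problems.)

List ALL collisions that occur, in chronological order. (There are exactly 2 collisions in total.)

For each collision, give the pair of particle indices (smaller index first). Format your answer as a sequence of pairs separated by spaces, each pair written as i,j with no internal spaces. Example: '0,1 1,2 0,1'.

Answer: 1,2 2,3

Derivation:
Collision at t=1/4: particles 1 and 2 swap velocities; positions: p0=49/4 p1=15 p2=15 p3=37/2; velocities now: v0=-3 v1=0 v2=4 v3=2
Collision at t=2: particles 2 and 3 swap velocities; positions: p0=7 p1=15 p2=22 p3=22; velocities now: v0=-3 v1=0 v2=2 v3=4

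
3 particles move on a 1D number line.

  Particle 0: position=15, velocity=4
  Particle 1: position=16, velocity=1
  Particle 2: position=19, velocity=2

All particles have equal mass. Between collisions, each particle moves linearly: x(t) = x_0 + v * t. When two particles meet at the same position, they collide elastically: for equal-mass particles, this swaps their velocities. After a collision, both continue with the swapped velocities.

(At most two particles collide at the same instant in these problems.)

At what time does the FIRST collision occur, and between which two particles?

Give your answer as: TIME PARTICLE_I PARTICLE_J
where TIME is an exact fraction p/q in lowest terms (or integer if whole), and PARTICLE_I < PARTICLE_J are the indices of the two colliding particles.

Answer: 1/3 0 1

Derivation:
Pair (0,1): pos 15,16 vel 4,1 -> gap=1, closing at 3/unit, collide at t=1/3
Pair (1,2): pos 16,19 vel 1,2 -> not approaching (rel speed -1 <= 0)
Earliest collision: t=1/3 between 0 and 1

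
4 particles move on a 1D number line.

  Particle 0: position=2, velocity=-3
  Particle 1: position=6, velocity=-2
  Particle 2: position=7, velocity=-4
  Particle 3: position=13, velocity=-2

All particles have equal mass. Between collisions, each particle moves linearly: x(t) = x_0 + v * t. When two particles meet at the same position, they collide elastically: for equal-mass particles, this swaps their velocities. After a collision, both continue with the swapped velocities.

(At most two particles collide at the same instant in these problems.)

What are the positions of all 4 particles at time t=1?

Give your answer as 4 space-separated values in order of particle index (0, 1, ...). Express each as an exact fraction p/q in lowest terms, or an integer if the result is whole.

Collision at t=1/2: particles 1 and 2 swap velocities; positions: p0=1/2 p1=5 p2=5 p3=12; velocities now: v0=-3 v1=-4 v2=-2 v3=-2
Advance to t=1 (no further collisions before then); velocities: v0=-3 v1=-4 v2=-2 v3=-2; positions = -1 3 4 11

Answer: -1 3 4 11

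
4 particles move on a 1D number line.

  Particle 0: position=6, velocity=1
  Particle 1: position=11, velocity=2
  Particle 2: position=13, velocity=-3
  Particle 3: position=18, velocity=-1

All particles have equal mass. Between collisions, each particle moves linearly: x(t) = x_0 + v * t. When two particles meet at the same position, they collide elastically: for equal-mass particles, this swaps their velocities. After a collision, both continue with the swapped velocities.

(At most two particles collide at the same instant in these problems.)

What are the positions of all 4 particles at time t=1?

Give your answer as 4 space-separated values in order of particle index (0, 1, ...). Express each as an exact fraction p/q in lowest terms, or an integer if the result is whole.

Collision at t=2/5: particles 1 and 2 swap velocities; positions: p0=32/5 p1=59/5 p2=59/5 p3=88/5; velocities now: v0=1 v1=-3 v2=2 v3=-1
Advance to t=1 (no further collisions before then); velocities: v0=1 v1=-3 v2=2 v3=-1; positions = 7 10 13 17

Answer: 7 10 13 17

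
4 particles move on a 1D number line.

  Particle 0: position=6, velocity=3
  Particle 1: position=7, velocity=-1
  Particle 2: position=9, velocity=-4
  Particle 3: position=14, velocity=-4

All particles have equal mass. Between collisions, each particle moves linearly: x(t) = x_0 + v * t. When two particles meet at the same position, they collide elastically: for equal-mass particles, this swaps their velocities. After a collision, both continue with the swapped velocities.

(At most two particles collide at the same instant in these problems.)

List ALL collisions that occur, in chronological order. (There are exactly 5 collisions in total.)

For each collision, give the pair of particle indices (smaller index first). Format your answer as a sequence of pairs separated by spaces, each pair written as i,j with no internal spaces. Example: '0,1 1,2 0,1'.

Collision at t=1/4: particles 0 and 1 swap velocities; positions: p0=27/4 p1=27/4 p2=8 p3=13; velocities now: v0=-1 v1=3 v2=-4 v3=-4
Collision at t=3/7: particles 1 and 2 swap velocities; positions: p0=46/7 p1=51/7 p2=51/7 p3=86/7; velocities now: v0=-1 v1=-4 v2=3 v3=-4
Collision at t=2/3: particles 0 and 1 swap velocities; positions: p0=19/3 p1=19/3 p2=8 p3=34/3; velocities now: v0=-4 v1=-1 v2=3 v3=-4
Collision at t=8/7: particles 2 and 3 swap velocities; positions: p0=31/7 p1=41/7 p2=66/7 p3=66/7; velocities now: v0=-4 v1=-1 v2=-4 v3=3
Collision at t=7/3: particles 1 and 2 swap velocities; positions: p0=-1/3 p1=14/3 p2=14/3 p3=13; velocities now: v0=-4 v1=-4 v2=-1 v3=3

Answer: 0,1 1,2 0,1 2,3 1,2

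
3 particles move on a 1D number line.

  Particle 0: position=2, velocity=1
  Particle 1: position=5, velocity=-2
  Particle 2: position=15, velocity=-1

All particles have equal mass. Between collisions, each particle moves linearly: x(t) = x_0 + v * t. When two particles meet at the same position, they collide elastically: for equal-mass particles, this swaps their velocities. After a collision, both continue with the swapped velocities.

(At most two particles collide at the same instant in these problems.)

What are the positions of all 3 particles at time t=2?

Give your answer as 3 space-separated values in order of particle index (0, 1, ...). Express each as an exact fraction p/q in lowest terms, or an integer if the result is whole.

Answer: 1 4 13

Derivation:
Collision at t=1: particles 0 and 1 swap velocities; positions: p0=3 p1=3 p2=14; velocities now: v0=-2 v1=1 v2=-1
Advance to t=2 (no further collisions before then); velocities: v0=-2 v1=1 v2=-1; positions = 1 4 13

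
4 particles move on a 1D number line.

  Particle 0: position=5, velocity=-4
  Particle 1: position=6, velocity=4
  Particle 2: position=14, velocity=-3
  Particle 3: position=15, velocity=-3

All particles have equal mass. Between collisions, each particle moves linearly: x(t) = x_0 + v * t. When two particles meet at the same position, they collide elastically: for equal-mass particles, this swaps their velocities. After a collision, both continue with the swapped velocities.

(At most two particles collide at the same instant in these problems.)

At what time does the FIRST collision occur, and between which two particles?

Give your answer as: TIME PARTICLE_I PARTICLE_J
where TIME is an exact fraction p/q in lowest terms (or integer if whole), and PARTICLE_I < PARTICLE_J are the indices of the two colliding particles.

Answer: 8/7 1 2

Derivation:
Pair (0,1): pos 5,6 vel -4,4 -> not approaching (rel speed -8 <= 0)
Pair (1,2): pos 6,14 vel 4,-3 -> gap=8, closing at 7/unit, collide at t=8/7
Pair (2,3): pos 14,15 vel -3,-3 -> not approaching (rel speed 0 <= 0)
Earliest collision: t=8/7 between 1 and 2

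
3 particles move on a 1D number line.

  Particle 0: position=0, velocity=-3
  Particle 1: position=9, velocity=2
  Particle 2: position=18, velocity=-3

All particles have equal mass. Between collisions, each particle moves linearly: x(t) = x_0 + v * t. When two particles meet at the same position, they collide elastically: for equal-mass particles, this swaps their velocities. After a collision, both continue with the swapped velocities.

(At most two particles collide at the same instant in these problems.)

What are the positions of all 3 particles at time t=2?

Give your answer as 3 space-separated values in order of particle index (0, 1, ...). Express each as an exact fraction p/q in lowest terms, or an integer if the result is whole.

Collision at t=9/5: particles 1 and 2 swap velocities; positions: p0=-27/5 p1=63/5 p2=63/5; velocities now: v0=-3 v1=-3 v2=2
Advance to t=2 (no further collisions before then); velocities: v0=-3 v1=-3 v2=2; positions = -6 12 13

Answer: -6 12 13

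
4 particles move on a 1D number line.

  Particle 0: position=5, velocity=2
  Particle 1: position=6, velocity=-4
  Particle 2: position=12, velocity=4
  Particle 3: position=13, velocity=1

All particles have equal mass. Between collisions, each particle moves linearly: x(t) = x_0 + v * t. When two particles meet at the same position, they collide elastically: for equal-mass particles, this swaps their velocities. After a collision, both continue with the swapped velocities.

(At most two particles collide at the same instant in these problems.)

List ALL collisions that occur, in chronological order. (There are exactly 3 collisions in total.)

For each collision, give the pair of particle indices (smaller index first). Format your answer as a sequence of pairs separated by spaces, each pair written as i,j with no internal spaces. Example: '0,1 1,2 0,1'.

Answer: 0,1 2,3 1,2

Derivation:
Collision at t=1/6: particles 0 and 1 swap velocities; positions: p0=16/3 p1=16/3 p2=38/3 p3=79/6; velocities now: v0=-4 v1=2 v2=4 v3=1
Collision at t=1/3: particles 2 and 3 swap velocities; positions: p0=14/3 p1=17/3 p2=40/3 p3=40/3; velocities now: v0=-4 v1=2 v2=1 v3=4
Collision at t=8: particles 1 and 2 swap velocities; positions: p0=-26 p1=21 p2=21 p3=44; velocities now: v0=-4 v1=1 v2=2 v3=4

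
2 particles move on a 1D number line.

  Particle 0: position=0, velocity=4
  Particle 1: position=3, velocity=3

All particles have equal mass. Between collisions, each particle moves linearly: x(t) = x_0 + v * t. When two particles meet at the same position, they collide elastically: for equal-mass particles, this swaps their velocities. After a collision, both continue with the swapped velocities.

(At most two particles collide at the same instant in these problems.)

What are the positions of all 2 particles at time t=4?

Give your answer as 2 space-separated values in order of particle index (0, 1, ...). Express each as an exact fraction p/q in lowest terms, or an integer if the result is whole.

Answer: 15 16

Derivation:
Collision at t=3: particles 0 and 1 swap velocities; positions: p0=12 p1=12; velocities now: v0=3 v1=4
Advance to t=4 (no further collisions before then); velocities: v0=3 v1=4; positions = 15 16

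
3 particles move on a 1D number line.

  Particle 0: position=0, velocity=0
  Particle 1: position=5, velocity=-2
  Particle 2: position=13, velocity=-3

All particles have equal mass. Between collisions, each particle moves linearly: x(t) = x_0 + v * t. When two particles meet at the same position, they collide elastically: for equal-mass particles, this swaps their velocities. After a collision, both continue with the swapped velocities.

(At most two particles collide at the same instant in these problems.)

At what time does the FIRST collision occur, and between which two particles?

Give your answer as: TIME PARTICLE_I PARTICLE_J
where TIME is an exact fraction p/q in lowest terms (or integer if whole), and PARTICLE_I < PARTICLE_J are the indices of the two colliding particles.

Answer: 5/2 0 1

Derivation:
Pair (0,1): pos 0,5 vel 0,-2 -> gap=5, closing at 2/unit, collide at t=5/2
Pair (1,2): pos 5,13 vel -2,-3 -> gap=8, closing at 1/unit, collide at t=8
Earliest collision: t=5/2 between 0 and 1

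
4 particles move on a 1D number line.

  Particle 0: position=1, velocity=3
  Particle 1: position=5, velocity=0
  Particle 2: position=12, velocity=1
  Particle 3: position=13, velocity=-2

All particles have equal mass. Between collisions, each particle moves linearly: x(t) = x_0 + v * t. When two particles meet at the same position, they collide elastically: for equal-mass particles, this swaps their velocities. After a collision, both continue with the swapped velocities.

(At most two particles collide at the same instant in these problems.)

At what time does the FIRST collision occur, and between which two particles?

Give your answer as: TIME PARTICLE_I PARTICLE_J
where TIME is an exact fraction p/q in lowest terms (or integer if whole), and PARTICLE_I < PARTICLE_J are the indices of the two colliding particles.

Pair (0,1): pos 1,5 vel 3,0 -> gap=4, closing at 3/unit, collide at t=4/3
Pair (1,2): pos 5,12 vel 0,1 -> not approaching (rel speed -1 <= 0)
Pair (2,3): pos 12,13 vel 1,-2 -> gap=1, closing at 3/unit, collide at t=1/3
Earliest collision: t=1/3 between 2 and 3

Answer: 1/3 2 3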